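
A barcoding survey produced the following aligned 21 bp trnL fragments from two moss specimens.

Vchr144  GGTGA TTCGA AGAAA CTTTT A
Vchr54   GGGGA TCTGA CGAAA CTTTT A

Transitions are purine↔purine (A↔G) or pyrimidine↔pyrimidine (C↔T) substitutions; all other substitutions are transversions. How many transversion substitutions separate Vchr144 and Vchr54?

Mismatches occur at site 3 (T↔G, transversion), site 7 (T↔C, transition), site 8 (C↔T, transition), site 11 (A↔C, transversion).
Of the 4 differences, 2 transitions and 2 transversions, so the answer is 2.

2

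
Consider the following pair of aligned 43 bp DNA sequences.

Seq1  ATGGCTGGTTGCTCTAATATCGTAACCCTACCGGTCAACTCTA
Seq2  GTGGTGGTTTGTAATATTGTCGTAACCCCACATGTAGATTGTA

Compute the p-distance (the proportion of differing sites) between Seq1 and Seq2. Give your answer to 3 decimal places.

0.372

Differing sites — 1:A/G; 5:C/T; 6:T/G; 8:G/T; 12:C/T; 13:T/A; 14:C/A; 17:A/T; 19:A/G; 29:T/C; 32:C/A; 33:G/T; 36:C/A; 37:A/G; 39:C/T; 41:C/G.
There are 16 differences over 43 sites, so p = 16/43 = 0.372.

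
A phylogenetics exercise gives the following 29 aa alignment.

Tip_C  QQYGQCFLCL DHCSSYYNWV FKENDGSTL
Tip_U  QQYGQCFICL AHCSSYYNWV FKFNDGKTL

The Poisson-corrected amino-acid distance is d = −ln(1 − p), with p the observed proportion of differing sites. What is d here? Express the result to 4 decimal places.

Mismatches occur at site 8 (L↔I), site 11 (D↔A), site 23 (E↔F), site 27 (S↔K).
p = 4/29 = 0.137931.
d = −ln(1 − 0.137931) = −ln(0.862069) = 0.1484.

0.1484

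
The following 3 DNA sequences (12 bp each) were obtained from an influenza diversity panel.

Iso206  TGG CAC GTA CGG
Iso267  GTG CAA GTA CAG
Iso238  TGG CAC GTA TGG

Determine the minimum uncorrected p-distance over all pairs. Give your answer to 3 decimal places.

Pairwise Hamming distances:
  Iso206 vs Iso267: 4
  Iso206 vs Iso238: 1
  Iso267 vs Iso238: 5
The smallest is 1 mismatch, between Iso206 and Iso238; p = 1/12 = 0.083.

0.083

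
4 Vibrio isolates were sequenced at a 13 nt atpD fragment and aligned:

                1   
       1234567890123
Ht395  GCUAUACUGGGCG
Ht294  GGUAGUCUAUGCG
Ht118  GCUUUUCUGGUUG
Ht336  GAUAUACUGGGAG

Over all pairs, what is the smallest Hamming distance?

Pairwise Hamming distances:
  Ht395 vs Ht294: 5
  Ht395 vs Ht118: 4
  Ht395 vs Ht336: 2
  Ht294 vs Ht118: 7
  Ht294 vs Ht336: 6
  Ht118 vs Ht336: 5
The smallest is 2, between Ht395 and Ht336.

2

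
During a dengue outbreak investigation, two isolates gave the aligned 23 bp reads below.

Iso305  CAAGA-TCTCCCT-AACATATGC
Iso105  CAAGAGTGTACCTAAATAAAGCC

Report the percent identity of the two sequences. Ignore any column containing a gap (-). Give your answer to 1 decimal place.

71.4%

Excluding the 2 gap columns leaves 21 comparable sites.
The sequences differ at positions 8 (C/G), 10 (C/A), 17 (C/T), 19 (T/A), 21 (T/G), 22 (G/C).
15 of the 21 comparable sites match, so the percent identity is 15/21 × 100 = 71.4%.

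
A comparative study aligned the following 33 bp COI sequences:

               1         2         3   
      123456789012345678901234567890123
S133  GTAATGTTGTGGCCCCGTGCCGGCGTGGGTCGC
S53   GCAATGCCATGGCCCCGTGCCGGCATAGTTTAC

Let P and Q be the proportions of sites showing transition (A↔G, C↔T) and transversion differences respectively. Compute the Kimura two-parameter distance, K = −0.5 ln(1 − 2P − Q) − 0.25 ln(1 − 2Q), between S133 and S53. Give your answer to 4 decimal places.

0.3776

Mismatches occur at site 2 (T↔C, transition), site 7 (T↔C, transition), site 8 (T↔C, transition), site 9 (G↔A, transition), site 25 (G↔A, transition), site 27 (G↔A, transition), site 29 (G↔T, transversion), site 31 (C↔T, transition), site 32 (G↔A, transition).
Of the 9 differences, 8 transitions and 1 transversion over 33 sites: P = 8/33 = 0.242424, Q = 1/33 = 0.030303.
d = −0.5·ln(0.484849) − 0.25·ln(0.939394) = −0.5·(-0.723918) − 0.25·(-0.062520) = 0.3776.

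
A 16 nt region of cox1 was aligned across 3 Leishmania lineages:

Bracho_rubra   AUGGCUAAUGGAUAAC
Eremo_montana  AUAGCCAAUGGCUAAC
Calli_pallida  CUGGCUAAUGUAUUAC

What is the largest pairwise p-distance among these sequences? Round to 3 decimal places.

Pairwise Hamming distances:
  Bracho_rubra vs Eremo_montana: 3
  Bracho_rubra vs Calli_pallida: 3
  Eremo_montana vs Calli_pallida: 6
The largest is 6 mismatches, between Eremo_montana and Calli_pallida; p = 6/16 = 0.375.

0.375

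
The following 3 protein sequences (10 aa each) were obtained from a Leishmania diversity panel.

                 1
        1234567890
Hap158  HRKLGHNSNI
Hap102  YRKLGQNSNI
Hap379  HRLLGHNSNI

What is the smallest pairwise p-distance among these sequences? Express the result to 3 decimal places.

0.100

Pairwise Hamming distances:
  Hap158 vs Hap102: 2
  Hap158 vs Hap379: 1
  Hap102 vs Hap379: 3
The smallest is 1 mismatch, between Hap158 and Hap379; p = 1/10 = 0.100.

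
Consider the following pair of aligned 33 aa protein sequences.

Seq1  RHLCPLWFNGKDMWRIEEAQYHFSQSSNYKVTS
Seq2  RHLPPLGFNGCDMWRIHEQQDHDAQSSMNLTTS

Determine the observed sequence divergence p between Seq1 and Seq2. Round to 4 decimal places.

The sequences differ at positions 4 (C/P), 7 (W/G), 11 (K/C), 17 (E/H), 19 (A/Q), 21 (Y/D), 23 (F/D), 24 (S/A), 28 (N/M), 29 (Y/N), 30 (K/L), 31 (V/T).
There are 12 differences over 33 sites, so p = 12/33 = 0.3636.

0.3636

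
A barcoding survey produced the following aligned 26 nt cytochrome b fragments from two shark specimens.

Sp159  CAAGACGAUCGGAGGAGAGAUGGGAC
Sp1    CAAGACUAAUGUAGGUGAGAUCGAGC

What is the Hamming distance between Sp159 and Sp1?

8

The sequences differ at positions 7 (G/U), 9 (U/A), 10 (C/U), 12 (G/U), 16 (A/U), 22 (G/C), 24 (G/A), 25 (A/G).
That gives 8 mismatches out of 26 aligned sites, so the Hamming distance is 8.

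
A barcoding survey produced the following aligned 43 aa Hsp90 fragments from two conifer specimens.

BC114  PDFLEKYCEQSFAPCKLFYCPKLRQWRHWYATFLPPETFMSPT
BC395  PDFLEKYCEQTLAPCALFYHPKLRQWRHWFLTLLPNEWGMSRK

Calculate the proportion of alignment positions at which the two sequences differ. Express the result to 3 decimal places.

Differing sites — 11:S/T; 12:F/L; 16:K/A; 20:C/H; 30:Y/F; 31:A/L; 33:F/L; 36:P/N; 38:T/W; 39:F/G; 42:P/R; 43:T/K.
There are 12 differences over 43 sites, so p = 12/43 = 0.279.

0.279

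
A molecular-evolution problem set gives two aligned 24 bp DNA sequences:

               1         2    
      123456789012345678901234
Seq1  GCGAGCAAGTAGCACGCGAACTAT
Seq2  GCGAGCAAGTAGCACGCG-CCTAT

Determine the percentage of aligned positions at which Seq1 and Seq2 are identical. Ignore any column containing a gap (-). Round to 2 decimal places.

95.65%

Excluding the 1 gap column leaves 23 comparable sites.
A single mismatch occurs at site 20 (A/C).
22 of the 23 comparable sites match, so the percent identity is 22/23 × 100 = 95.65%.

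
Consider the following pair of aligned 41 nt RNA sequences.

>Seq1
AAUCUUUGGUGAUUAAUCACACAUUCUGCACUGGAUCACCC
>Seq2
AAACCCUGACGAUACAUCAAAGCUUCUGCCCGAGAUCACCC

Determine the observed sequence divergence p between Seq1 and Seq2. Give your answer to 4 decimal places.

Mismatches occur at site 3 (U→A), site 5 (U→C), site 6 (U→C), site 9 (G→A), site 10 (U→C), site 14 (U→A), site 15 (A→C), site 20 (C→A), site 22 (C→G), site 23 (A→C), site 30 (A→C), site 32 (U→G), site 33 (G→A).
There are 13 differences over 41 sites, so p = 13/41 = 0.3171.

0.3171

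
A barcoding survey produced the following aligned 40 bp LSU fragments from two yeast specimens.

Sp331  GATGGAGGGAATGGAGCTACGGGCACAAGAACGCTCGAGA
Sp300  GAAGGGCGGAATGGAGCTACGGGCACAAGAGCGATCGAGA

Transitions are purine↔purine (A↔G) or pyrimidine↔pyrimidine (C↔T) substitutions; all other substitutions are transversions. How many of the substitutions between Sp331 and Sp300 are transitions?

Differing sites — 3:T/A (Tv); 6:A/G (Ti); 7:G/C (Tv); 31:A/G (Ti); 34:C/A (Tv).
Of the 5 differences, 2 transitions and 3 transversions, so the answer is 2.

2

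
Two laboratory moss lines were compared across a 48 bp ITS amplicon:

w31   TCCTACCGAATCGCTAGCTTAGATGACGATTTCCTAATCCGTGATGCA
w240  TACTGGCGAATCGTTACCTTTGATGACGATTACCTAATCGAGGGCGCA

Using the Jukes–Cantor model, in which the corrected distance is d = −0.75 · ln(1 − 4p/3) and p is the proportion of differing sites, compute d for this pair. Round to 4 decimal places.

0.3041

Mismatches occur at site 2 (C/A), site 5 (A/G), site 6 (C/G), site 14 (C/T), site 17 (G/C), site 21 (A/T), site 32 (T/A), site 40 (C/G), site 41 (G/A), site 42 (T/G), site 44 (A/G), site 45 (T/C).
p = 12/48 = 0.250000.
d = −0.75 · ln(1 − (4/3)·0.250000) = −0.75 · ln(0.666667) = −0.75 · (-0.405465) = 0.3041.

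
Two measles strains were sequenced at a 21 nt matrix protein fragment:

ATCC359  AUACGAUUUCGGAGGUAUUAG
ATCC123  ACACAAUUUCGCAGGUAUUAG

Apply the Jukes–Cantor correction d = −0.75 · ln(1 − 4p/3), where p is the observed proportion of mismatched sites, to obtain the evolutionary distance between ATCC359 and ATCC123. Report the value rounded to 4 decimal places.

0.1585

Mismatches occur at site 2 (U↔C), site 5 (G↔A), site 12 (G↔C).
p = 3/21 = 0.142857.
d = −0.75 · ln(1 − (4/3)·0.142857) = −0.75 · ln(0.809524) = −0.75 · (-0.211309) = 0.1585.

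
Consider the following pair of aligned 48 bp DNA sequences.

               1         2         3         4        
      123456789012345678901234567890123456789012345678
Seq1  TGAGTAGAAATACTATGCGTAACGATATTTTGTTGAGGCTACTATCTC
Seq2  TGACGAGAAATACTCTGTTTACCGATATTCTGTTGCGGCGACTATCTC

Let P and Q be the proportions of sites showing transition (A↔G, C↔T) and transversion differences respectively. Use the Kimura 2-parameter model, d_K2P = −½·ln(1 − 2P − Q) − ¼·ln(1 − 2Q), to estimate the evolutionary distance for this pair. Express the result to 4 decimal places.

0.2164

Differing sites — 4:G/C (Tv); 5:T/G (Tv); 15:A/C (Tv); 18:C/T (Ti); 19:G/T (Tv); 22:A/C (Tv); 30:T/C (Ti); 36:A/C (Tv); 40:T/G (Tv).
Of the 9 differences, 2 transitions and 7 transversions over 48 sites: P = 2/48 = 0.041667, Q = 7/48 = 0.145833.
d = −0.5·ln(0.770833) − 0.25·ln(0.708334) = −0.5·(-0.260284) − 0.25·(-0.344840) = 0.2164.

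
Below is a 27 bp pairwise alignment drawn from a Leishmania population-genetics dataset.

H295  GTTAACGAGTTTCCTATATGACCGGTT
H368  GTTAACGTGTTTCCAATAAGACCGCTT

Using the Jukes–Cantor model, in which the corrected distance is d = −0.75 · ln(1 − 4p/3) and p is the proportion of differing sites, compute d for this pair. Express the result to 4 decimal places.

Differing sites — 8:A/T; 15:T/A; 19:T/A; 25:G/C.
p = 4/27 = 0.148148.
d = −0.75 · ln(1 − (4/3)·0.148148) = −0.75 · ln(0.802469) = −0.75 · (-0.220062) = 0.1650.

0.1650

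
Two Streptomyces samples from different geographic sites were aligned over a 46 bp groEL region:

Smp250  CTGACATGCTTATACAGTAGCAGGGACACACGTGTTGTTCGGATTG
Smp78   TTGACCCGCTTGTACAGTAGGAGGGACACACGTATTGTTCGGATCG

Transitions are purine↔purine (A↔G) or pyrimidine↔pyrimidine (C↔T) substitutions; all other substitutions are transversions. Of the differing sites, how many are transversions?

2

Mismatches occur at site 1 (C↔T, transition), site 6 (A↔C, transversion), site 7 (T↔C, transition), site 12 (A↔G, transition), site 21 (C↔G, transversion), site 34 (G↔A, transition), site 45 (T↔C, transition).
Of the 7 differences, 5 transitions and 2 transversions, so the answer is 2.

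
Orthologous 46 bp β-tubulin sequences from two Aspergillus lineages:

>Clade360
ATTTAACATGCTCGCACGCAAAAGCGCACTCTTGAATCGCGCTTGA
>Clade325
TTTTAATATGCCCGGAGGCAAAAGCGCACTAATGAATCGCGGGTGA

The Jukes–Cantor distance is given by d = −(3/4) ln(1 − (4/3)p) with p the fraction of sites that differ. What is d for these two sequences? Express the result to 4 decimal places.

The sequences differ at positions 1 (A/T), 7 (C/T), 12 (T/C), 15 (C/G), 17 (C/G), 31 (C/A), 32 (T/A), 42 (C/G), 43 (T/G).
p = 9/46 = 0.195652.
d = −0.75 · ln(1 − (4/3)·0.195652) = −0.75 · ln(0.739131) = −0.75 · (-0.302280) = 0.2267.

0.2267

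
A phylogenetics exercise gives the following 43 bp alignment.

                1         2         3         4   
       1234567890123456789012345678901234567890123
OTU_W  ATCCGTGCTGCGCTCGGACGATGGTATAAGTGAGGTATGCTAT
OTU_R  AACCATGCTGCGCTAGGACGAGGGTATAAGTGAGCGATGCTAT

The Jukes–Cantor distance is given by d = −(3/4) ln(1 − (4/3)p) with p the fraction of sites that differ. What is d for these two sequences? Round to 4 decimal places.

0.1544

Mismatches occur at site 2 (T↔A), site 5 (G↔A), site 15 (C↔A), site 22 (T↔G), site 35 (G↔C), site 36 (T↔G).
p = 6/43 = 0.139535.
d = −0.75 · ln(1 − (4/3)·0.139535) = −0.75 · ln(0.813953) = −0.75 · (-0.205853) = 0.1544.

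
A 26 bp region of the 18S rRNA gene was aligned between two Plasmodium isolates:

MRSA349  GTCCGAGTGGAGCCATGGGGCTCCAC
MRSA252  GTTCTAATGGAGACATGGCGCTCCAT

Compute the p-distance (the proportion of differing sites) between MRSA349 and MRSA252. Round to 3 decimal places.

Mismatches occur at site 3 (C/T), site 5 (G/T), site 7 (G/A), site 13 (C/A), site 19 (G/C), site 26 (C/T).
There are 6 differences over 26 sites, so p = 6/26 = 0.231.

0.231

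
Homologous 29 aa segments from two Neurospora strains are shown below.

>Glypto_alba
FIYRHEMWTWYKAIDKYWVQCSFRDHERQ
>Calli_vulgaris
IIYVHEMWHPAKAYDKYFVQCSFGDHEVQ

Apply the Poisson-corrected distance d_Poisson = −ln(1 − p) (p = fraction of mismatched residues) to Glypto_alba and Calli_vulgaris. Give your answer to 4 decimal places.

Differing sites — 1:F/I; 4:R/V; 9:T/H; 10:W/P; 11:Y/A; 14:I/Y; 18:W/F; 24:R/G; 28:R/V.
p = 9/29 = 0.310345.
d = −ln(1 − 0.310345) = −ln(0.689655) = 0.3716.

0.3716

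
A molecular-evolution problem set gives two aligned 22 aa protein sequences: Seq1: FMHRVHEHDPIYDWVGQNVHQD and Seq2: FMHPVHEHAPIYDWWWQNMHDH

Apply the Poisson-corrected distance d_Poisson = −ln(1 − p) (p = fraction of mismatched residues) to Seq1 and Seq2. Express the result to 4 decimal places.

Differing sites — 4:R/P; 9:D/A; 15:V/W; 16:G/W; 19:V/M; 21:Q/D; 22:D/H.
p = 7/22 = 0.318182.
d = −ln(1 − 0.318182) = −ln(0.681818) = 0.3830.

0.3830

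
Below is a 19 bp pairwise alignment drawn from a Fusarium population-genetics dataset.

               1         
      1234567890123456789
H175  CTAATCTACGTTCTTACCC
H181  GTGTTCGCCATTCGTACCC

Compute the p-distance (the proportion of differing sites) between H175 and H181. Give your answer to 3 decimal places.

The sequences differ at positions 1 (C/G), 3 (A/G), 4 (A/T), 7 (T/G), 8 (A/C), 10 (G/A), 14 (T/G).
There are 7 differences over 19 sites, so p = 7/19 = 0.368.

0.368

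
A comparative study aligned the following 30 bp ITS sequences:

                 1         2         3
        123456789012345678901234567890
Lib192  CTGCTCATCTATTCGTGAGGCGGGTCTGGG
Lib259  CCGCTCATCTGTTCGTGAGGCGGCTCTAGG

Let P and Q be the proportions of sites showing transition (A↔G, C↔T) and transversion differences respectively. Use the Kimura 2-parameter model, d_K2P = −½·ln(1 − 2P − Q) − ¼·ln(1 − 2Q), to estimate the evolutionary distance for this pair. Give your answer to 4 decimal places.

Mismatches occur at site 2 (T→C, transition), site 11 (A→G, transition), site 24 (G→C, transversion), site 28 (G→A, transition).
Of the 4 differences, 3 transitions and 1 transversion over 30 sites: P = 3/30 = 0.100000, Q = 1/30 = 0.033333.
d = −0.5·ln(0.766667) − 0.25·ln(0.933334) = −0.5·(-0.265703) − 0.25·(-0.068992) = 0.1501.

0.1501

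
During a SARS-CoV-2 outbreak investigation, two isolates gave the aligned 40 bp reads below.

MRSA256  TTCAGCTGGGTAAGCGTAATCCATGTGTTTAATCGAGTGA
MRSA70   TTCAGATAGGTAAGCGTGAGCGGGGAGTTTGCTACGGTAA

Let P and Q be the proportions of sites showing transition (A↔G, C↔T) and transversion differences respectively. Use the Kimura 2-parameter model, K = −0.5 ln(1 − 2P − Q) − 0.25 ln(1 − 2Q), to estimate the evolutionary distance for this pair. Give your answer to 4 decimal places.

Mismatches occur at site 6 (C/A, transversion), site 8 (G/A, transition), site 18 (A/G, transition), site 20 (T/G, transversion), site 22 (C/G, transversion), site 23 (A/G, transition), site 24 (T/G, transversion), site 26 (T/A, transversion), site 31 (A/G, transition), site 32 (A/C, transversion), site 34 (C/A, transversion), site 35 (G/C, transversion), site 36 (A/G, transition), site 39 (G/A, transition).
Of the 14 differences, 6 transitions and 8 transversions over 40 sites: P = 6/40 = 0.150000, Q = 8/40 = 0.200000.
d = −0.5·ln(0.500000) − 0.25·ln(0.600000) = −0.5·(-0.693147) − 0.25·(-0.510826) = 0.4743.

0.4743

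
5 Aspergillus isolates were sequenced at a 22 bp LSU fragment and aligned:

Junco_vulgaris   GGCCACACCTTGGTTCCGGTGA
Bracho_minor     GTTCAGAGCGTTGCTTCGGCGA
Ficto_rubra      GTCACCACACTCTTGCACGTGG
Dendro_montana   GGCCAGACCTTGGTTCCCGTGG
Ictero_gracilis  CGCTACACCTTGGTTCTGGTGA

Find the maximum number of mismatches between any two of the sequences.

16

Pairwise Hamming distances:
  Junco_vulgaris vs Bracho_minor: 9
  Junco_vulgaris vs Ficto_rubra: 11
  Junco_vulgaris vs Dendro_montana: 3
  Junco_vulgaris vs Ictero_gracilis: 3
  Bracho_minor vs Ficto_rubra: 16
  Bracho_minor vs Dendro_montana: 10
  Bracho_minor vs Ictero_gracilis: 12
  Ficto_rubra vs Dendro_montana: 10
  Ficto_rubra vs Ictero_gracilis: 12
  Dendro_montana vs Ictero_gracilis: 6
The largest is 16, between Bracho_minor and Ficto_rubra.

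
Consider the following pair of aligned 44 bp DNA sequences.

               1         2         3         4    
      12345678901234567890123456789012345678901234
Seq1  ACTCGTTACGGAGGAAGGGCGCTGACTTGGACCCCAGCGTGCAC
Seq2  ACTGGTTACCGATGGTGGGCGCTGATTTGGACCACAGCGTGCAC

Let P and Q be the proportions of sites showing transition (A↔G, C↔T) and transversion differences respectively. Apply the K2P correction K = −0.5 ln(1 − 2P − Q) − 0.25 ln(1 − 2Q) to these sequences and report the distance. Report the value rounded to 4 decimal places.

Mismatches occur at site 4 (C↔G, transversion), site 10 (G↔C, transversion), site 13 (G↔T, transversion), site 15 (A↔G, transition), site 16 (A↔T, transversion), site 26 (C↔T, transition), site 34 (C↔A, transversion).
Of the 7 differences, 2 transitions and 5 transversions over 44 sites: P = 2/44 = 0.045455, Q = 5/44 = 0.113636.
d = −0.5·ln(0.795454) − 0.25·ln(0.772728) = −0.5·(-0.228842) − 0.25·(-0.257828) = 0.1789.

0.1789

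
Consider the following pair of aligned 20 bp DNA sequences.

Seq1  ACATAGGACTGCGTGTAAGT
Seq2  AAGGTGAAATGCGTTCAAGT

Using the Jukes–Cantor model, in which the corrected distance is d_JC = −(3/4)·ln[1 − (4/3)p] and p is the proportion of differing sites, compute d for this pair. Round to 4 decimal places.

0.5716

Mismatches occur at site 2 (C↔A), site 3 (A↔G), site 4 (T↔G), site 5 (A↔T), site 7 (G↔A), site 9 (C↔A), site 15 (G↔T), site 16 (T↔C).
p = 8/20 = 0.400000.
d = −0.75 · ln(1 − (4/3)·0.400000) = −0.75 · ln(0.466667) = −0.75 · (-0.762139) = 0.5716.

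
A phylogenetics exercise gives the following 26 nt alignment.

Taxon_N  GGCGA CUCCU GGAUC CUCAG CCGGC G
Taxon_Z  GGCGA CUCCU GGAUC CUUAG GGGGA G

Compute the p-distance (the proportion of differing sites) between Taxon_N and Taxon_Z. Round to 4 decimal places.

0.1538

The sequences differ at positions 18 (C/U), 21 (C/G), 22 (C/G), 25 (C/A).
There are 4 differences over 26 sites, so p = 4/26 = 0.1538.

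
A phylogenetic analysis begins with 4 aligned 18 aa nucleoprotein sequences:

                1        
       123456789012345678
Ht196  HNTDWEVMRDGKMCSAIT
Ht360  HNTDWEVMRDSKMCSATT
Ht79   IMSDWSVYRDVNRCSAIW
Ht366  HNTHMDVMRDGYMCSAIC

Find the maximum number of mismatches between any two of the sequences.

11

Pairwise Hamming distances:
  Ht196 vs Ht360: 2
  Ht196 vs Ht79: 9
  Ht196 vs Ht366: 5
  Ht360 vs Ht79: 10
  Ht360 vs Ht366: 7
  Ht79 vs Ht366: 11
The largest is 11, between Ht79 and Ht366.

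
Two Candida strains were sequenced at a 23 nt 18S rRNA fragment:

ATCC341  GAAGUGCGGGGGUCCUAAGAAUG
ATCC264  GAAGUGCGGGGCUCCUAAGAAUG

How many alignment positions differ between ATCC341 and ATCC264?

1

The sequences differ at position 12 (G/C).
That gives 1 mismatch out of 23 aligned sites, so the Hamming distance is 1.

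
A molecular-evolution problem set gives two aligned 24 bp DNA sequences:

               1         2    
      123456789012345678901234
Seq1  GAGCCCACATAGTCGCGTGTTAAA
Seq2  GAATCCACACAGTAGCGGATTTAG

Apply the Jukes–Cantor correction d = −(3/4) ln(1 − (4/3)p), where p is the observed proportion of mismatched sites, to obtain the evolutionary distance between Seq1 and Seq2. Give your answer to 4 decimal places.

0.4408

Differing sites — 3:G/A; 4:C/T; 10:T/C; 14:C/A; 18:T/G; 19:G/A; 22:A/T; 24:A/G.
p = 8/24 = 0.333333.
d = −0.75 · ln(1 − (4/3)·0.333333) = −0.75 · ln(0.555556) = −0.75 · (-0.587786) = 0.4408.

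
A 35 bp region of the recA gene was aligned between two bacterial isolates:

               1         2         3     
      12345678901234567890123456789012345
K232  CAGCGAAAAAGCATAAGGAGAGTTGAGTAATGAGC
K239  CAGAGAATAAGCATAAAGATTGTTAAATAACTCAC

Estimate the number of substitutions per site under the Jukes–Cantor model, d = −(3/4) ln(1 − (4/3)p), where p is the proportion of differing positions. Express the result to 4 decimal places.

The sequences differ at positions 4 (C/A), 8 (A/T), 17 (G/A), 20 (G/T), 21 (A/T), 25 (G/A), 27 (G/A), 31 (T/C), 32 (G/T), 33 (A/C), 34 (G/A).
p = 11/35 = 0.314286.
d = −0.75 · ln(1 − (4/3)·0.314286) = −0.75 · ln(0.580952) = −0.75 · (-0.543087) = 0.4073.

0.4073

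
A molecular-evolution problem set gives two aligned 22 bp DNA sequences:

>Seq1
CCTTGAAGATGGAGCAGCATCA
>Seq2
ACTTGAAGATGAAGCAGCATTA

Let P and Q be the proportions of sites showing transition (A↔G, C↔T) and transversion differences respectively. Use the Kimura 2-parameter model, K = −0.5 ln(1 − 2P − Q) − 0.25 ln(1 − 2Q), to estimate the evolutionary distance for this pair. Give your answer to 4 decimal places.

The sequences differ at positions 1 (C/A, transversion), 12 (G/A, transition), 21 (C/T, transition).
Of the 3 differences, 2 transitions and 1 transversion over 22 sites: P = 2/22 = 0.090909, Q = 1/22 = 0.045455.
d = −0.5·ln(0.772727) − 0.25·ln(0.909090) = −0.5·(-0.257829) − 0.25·(-0.095311) = 0.1527.

0.1527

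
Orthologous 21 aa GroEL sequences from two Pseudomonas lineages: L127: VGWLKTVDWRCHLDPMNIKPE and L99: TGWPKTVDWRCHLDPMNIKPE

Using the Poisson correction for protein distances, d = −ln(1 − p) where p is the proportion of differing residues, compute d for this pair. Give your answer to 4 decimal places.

Mismatches occur at site 1 (V→T), site 4 (L→P).
p = 2/21 = 0.095238.
d = −ln(1 − 0.095238) = −ln(0.904762) = 0.1001.

0.1001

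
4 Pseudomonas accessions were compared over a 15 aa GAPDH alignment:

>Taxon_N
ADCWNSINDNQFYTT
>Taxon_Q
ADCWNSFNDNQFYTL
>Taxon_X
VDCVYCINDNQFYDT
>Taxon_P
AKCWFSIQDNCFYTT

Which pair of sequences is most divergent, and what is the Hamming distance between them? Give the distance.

8

Pairwise Hamming distances:
  Taxon_N vs Taxon_Q: 2
  Taxon_N vs Taxon_X: 5
  Taxon_N vs Taxon_P: 4
  Taxon_Q vs Taxon_X: 7
  Taxon_Q vs Taxon_P: 6
  Taxon_X vs Taxon_P: 8
The largest is 8, between Taxon_X and Taxon_P.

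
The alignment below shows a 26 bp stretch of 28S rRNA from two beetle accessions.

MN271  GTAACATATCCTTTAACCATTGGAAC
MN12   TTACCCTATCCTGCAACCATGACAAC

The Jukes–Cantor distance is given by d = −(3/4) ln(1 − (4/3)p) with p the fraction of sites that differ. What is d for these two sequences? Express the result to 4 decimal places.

Differing sites — 1:G/T; 4:A/C; 6:A/C; 13:T/G; 14:T/C; 21:T/G; 22:G/A; 23:G/C.
p = 8/26 = 0.307692.
d = −0.75 · ln(1 − (4/3)·0.307692) = −0.75 · ln(0.589744) = −0.75 · (-0.528067) = 0.3961.

0.3961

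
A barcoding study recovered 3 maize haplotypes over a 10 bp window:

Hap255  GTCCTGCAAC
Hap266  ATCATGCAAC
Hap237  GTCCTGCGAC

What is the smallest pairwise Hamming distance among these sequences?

Pairwise Hamming distances:
  Hap255 vs Hap266: 2
  Hap255 vs Hap237: 1
  Hap266 vs Hap237: 3
The smallest is 1, between Hap255 and Hap237.

1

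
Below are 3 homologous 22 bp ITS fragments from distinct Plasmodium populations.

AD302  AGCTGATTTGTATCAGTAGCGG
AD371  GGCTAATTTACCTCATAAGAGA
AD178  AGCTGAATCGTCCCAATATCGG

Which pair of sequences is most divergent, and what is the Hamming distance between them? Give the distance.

12

Pairwise Hamming distances:
  AD302 vs AD371: 9
  AD302 vs AD178: 6
  AD371 vs AD178: 12
The largest is 12, between AD371 and AD178.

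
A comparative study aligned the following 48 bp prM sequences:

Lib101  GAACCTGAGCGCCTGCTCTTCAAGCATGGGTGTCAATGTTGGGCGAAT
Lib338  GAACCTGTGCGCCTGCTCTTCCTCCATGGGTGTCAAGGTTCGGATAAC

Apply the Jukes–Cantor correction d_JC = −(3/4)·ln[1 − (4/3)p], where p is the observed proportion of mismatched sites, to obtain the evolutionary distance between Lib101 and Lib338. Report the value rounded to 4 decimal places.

Differing sites — 8:A/T; 22:A/C; 23:A/T; 24:G/C; 37:T/G; 41:G/C; 44:C/A; 45:G/T; 48:T/C.
p = 9/48 = 0.187500.
d = −0.75 · ln(1 − (4/3)·0.187500) = −0.75 · ln(0.750000) = −0.75 · (-0.287682) = 0.2158.

0.2158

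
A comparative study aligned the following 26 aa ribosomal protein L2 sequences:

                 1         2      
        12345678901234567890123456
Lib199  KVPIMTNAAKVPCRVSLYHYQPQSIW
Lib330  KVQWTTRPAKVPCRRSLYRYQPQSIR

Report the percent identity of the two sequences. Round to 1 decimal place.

The sequences differ at positions 3 (P/Q), 4 (I/W), 5 (M/T), 7 (N/R), 8 (A/P), 15 (V/R), 19 (H/R), 26 (W/R).
18 of the 26 sites match, so the percent identity is 18/26 × 100 = 69.2%.

69.2%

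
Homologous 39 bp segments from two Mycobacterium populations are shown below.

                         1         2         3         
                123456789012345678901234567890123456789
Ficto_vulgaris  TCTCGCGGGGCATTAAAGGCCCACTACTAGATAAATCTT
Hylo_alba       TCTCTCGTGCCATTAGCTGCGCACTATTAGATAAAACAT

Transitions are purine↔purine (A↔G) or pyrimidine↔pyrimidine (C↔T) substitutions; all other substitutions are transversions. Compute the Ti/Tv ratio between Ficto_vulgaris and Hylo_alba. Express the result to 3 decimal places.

0.250

Differing sites — 5:G/T (Tv); 8:G/T (Tv); 10:G/C (Tv); 16:A/G (Ti); 17:A/C (Tv); 18:G/T (Tv); 21:C/G (Tv); 27:C/T (Ti); 36:T/A (Tv); 38:T/A (Tv).
Of the 10 differences, 2 transitions and 8 transversions, so Ti/Tv = 2/8 = 0.250.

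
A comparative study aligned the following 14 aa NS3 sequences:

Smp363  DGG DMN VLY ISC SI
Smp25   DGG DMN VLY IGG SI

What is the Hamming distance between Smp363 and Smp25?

Mismatches occur at site 11 (S↔G), site 12 (C↔G).
That gives 2 mismatches out of 14 aligned sites, so the Hamming distance is 2.

2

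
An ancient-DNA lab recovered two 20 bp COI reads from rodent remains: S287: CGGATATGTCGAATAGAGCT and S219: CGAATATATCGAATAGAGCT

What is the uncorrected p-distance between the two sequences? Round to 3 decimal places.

0.100

Mismatches occur at site 3 (G→A), site 8 (G→A).
There are 2 differences over 20 sites, so p = 2/20 = 0.100.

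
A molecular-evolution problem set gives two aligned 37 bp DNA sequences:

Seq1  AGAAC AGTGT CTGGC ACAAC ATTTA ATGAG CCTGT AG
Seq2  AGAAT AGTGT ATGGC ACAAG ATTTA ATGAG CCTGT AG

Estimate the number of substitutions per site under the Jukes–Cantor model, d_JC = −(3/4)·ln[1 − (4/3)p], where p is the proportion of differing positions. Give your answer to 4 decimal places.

0.0858

The sequences differ at positions 5 (C/T), 11 (C/A), 20 (C/G).
p = 3/37 = 0.081081.
d = −0.75 · ln(1 − (4/3)·0.081081) = −0.75 · ln(0.891892) = −0.75 · (-0.114410) = 0.0858.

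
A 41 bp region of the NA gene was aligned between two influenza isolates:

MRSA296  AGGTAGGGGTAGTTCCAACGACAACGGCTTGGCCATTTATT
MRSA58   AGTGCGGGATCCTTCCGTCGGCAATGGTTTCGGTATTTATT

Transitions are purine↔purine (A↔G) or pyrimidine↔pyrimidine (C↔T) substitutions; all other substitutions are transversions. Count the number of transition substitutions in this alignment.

Mismatches occur at site 3 (G↔T, transversion), site 4 (T↔G, transversion), site 5 (A↔C, transversion), site 9 (G↔A, transition), site 11 (A↔C, transversion), site 12 (G↔C, transversion), site 17 (A↔G, transition), site 18 (A↔T, transversion), site 21 (A↔G, transition), site 25 (C↔T, transition), site 28 (C↔T, transition), site 31 (G↔C, transversion), site 33 (C↔G, transversion), site 34 (C↔T, transition).
Of the 14 differences, 6 transitions and 8 transversions, so the answer is 6.

6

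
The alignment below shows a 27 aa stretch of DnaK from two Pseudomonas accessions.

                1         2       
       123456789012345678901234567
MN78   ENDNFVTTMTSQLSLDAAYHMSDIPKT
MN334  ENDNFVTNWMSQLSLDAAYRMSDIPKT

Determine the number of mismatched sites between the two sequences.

The sequences differ at positions 8 (T/N), 9 (M/W), 10 (T/M), 20 (H/R).
That gives 4 mismatches out of 27 aligned sites, so the Hamming distance is 4.

4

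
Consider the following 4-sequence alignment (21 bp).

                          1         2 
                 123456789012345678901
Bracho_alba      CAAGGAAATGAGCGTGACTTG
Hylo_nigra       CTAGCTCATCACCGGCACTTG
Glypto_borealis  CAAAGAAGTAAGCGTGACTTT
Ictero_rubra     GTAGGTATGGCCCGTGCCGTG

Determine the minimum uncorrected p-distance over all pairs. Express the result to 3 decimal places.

0.190

Pairwise Hamming distances:
  Bracho_alba vs Hylo_nigra: 8
  Bracho_alba vs Glypto_borealis: 4
  Bracho_alba vs Ictero_rubra: 9
  Hylo_nigra vs Glypto_borealis: 11
  Hylo_nigra vs Ictero_rubra: 11
  Glypto_borealis vs Ictero_rubra: 12
The smallest is 4 mismatches, between Bracho_alba and Glypto_borealis; p = 4/21 = 0.190.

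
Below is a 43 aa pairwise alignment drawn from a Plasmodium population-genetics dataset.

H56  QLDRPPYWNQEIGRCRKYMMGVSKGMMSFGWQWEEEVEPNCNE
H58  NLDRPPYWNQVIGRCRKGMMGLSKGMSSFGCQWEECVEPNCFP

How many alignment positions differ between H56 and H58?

9

The sequences differ at positions 1 (Q/N), 11 (E/V), 18 (Y/G), 22 (V/L), 27 (M/S), 31 (W/C), 36 (E/C), 42 (N/F), 43 (E/P).
That gives 9 mismatches out of 43 aligned sites, so the Hamming distance is 9.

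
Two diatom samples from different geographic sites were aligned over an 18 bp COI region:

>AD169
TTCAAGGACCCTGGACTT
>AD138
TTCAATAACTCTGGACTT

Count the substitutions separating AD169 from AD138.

Differing sites — 6:G/T; 7:G/A; 10:C/T.
That gives 3 mismatches out of 18 aligned sites, so the Hamming distance is 3.

3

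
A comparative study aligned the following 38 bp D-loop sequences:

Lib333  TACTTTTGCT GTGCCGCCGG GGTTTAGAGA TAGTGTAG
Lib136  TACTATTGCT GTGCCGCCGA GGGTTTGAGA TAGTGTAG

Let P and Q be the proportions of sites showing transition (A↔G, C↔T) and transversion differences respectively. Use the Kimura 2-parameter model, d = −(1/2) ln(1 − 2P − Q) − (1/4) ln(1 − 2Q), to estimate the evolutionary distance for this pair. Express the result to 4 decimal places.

Mismatches occur at site 5 (T/A, transversion), site 20 (G/A, transition), site 23 (T/G, transversion), site 26 (A/T, transversion).
Of the 4 differences, 1 transition and 3 transversions over 38 sites: P = 1/38 = 0.026316, Q = 3/38 = 0.078947.
d = −0.5·ln(0.868421) − 0.25·ln(0.842106) = −0.5·(-0.141079) − 0.25·(-0.171849) = 0.1135.

0.1135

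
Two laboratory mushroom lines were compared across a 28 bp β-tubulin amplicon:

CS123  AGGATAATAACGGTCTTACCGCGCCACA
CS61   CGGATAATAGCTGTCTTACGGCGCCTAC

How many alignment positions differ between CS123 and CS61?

7

Differing sites — 1:A/C; 10:A/G; 12:G/T; 20:C/G; 26:A/T; 27:C/A; 28:A/C.
That gives 7 mismatches out of 28 aligned sites, so the Hamming distance is 7.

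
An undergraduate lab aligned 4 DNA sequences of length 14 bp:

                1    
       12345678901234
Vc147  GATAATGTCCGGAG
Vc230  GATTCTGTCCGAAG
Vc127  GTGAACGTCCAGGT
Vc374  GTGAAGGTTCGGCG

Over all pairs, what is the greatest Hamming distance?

Pairwise Hamming distances:
  Vc147 vs Vc230: 3
  Vc147 vs Vc127: 6
  Vc147 vs Vc374: 5
  Vc230 vs Vc127: 9
  Vc230 vs Vc374: 8
  Vc127 vs Vc374: 5
The largest is 9, between Vc230 and Vc127.

9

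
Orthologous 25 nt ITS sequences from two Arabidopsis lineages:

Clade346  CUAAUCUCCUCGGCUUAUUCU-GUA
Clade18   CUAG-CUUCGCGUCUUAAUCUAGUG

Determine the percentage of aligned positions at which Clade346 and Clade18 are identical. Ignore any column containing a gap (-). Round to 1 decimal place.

73.9%

Excluding the 2 gap columns leaves 23 comparable sites.
Differing sites — 4:A/G; 8:C/U; 10:U/G; 13:G/U; 18:U/A; 25:A/G.
17 of the 23 comparable sites match, so the percent identity is 17/23 × 100 = 73.9%.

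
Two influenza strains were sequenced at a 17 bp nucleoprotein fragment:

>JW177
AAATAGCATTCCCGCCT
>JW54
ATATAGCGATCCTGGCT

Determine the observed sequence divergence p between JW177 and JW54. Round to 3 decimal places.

0.294

Mismatches occur at site 2 (A/T), site 8 (A/G), site 9 (T/A), site 13 (C/T), site 15 (C/G).
There are 5 differences over 17 sites, so p = 5/17 = 0.294.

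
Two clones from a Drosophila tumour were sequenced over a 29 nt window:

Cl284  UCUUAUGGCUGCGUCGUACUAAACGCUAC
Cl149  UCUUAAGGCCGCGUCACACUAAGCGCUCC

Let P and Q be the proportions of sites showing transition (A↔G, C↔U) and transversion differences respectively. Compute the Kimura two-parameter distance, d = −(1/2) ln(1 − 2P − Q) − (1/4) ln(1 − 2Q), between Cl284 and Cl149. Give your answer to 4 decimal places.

0.2485

Mismatches occur at site 6 (U→A, transversion), site 10 (U→C, transition), site 16 (G→A, transition), site 17 (U→C, transition), site 23 (A→G, transition), site 28 (A→C, transversion).
Of the 6 differences, 4 transitions and 2 transversions over 29 sites: P = 4/29 = 0.137931, Q = 2/29 = 0.068966.
d = −0.5·ln(0.655172) − 0.25·ln(0.862068) = −0.5·(-0.422857) − 0.25·(-0.148421) = 0.2485.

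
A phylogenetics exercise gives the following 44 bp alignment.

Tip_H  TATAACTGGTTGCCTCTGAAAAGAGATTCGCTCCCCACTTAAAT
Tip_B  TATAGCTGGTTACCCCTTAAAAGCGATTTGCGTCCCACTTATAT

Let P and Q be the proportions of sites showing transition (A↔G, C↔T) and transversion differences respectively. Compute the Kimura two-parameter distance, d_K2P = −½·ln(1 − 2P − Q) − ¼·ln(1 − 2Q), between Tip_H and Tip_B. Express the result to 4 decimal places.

0.2417

The sequences differ at positions 5 (A/G, transition), 12 (G/A, transition), 15 (T/C, transition), 18 (G/T, transversion), 24 (A/C, transversion), 29 (C/T, transition), 32 (T/G, transversion), 33 (C/T, transition), 42 (A/T, transversion).
Of the 9 differences, 5 transitions and 4 transversions over 44 sites: P = 5/44 = 0.113636, Q = 4/44 = 0.090909.
d = −0.5·ln(0.681819) − 0.25·ln(0.818182) = −0.5·(-0.382991) − 0.25·(-0.200670) = 0.2417.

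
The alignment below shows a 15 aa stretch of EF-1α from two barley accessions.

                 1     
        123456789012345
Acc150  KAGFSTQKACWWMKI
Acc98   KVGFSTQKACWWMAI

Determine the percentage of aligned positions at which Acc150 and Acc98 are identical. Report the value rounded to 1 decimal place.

The sequences differ at positions 2 (A/V), 14 (K/A).
13 of the 15 sites match, so the percent identity is 13/15 × 100 = 86.7%.

86.7%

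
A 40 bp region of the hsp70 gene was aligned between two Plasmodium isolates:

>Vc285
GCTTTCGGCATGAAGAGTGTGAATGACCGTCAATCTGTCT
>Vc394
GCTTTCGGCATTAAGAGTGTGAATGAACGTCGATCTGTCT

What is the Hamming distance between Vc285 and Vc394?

3

Mismatches occur at site 12 (G/T), site 27 (C/A), site 32 (A/G).
That gives 3 mismatches out of 40 aligned sites, so the Hamming distance is 3.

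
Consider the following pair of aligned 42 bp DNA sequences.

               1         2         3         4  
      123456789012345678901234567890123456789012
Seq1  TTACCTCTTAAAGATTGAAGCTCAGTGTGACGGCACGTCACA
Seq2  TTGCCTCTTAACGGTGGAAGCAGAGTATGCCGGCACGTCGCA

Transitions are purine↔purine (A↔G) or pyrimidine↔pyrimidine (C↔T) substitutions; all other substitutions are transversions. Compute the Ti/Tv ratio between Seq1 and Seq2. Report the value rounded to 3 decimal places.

The sequences differ at positions 3 (A/G, transition), 12 (A/C, transversion), 14 (A/G, transition), 16 (T/G, transversion), 22 (T/A, transversion), 23 (C/G, transversion), 27 (G/A, transition), 30 (A/C, transversion), 40 (A/G, transition).
Of the 9 differences, 4 transitions and 5 transversions, so Ti/Tv = 4/5 = 0.800.

0.800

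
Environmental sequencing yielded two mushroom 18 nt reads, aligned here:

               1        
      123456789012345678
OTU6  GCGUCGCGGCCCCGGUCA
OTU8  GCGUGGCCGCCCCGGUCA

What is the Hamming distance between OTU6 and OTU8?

2

The sequences differ at positions 5 (C/G), 8 (G/C).
That gives 2 mismatches out of 18 aligned sites, so the Hamming distance is 2.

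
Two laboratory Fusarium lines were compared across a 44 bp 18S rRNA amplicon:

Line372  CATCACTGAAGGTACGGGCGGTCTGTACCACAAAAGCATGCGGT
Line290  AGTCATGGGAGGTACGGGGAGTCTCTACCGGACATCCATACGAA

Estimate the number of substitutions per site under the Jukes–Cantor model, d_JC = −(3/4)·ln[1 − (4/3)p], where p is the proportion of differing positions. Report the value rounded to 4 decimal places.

Mismatches occur at site 1 (C→A), site 2 (A→G), site 6 (C→T), site 7 (T→G), site 9 (A→G), site 19 (C→G), site 20 (G→A), site 25 (G→C), site 30 (A→G), site 31 (C→G), site 33 (A→C), site 35 (A→T), site 36 (G→C), site 40 (G→A), site 43 (G→A), site 44 (T→A).
p = 16/44 = 0.363636.
d = −0.75 · ln(1 − (4/3)·0.363636) = −0.75 · ln(0.515152) = −0.75 · (-0.663293) = 0.4975.

0.4975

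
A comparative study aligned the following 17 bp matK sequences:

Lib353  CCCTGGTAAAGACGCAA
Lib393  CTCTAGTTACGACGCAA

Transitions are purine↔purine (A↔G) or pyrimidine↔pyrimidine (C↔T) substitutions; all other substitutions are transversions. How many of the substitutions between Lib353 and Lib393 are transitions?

The sequences differ at positions 2 (C/T, transition), 5 (G/A, transition), 8 (A/T, transversion), 10 (A/C, transversion).
Of the 4 differences, 2 transitions and 2 transversions, so the answer is 2.

2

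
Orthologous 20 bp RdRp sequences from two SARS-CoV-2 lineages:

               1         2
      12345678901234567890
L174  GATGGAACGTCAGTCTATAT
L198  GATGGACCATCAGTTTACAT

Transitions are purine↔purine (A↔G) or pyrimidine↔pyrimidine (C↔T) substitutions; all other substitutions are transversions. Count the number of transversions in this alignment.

1

Differing sites — 7:A/C (Tv); 9:G/A (Ti); 15:C/T (Ti); 18:T/C (Ti).
Of the 4 differences, 3 transitions and 1 transversion, so the answer is 1.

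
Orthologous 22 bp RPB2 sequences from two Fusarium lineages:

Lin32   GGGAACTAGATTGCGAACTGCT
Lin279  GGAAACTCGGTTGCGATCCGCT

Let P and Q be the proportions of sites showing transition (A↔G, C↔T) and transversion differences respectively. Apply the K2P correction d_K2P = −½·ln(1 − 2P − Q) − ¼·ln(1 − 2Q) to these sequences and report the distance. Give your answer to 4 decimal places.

Mismatches occur at site 3 (G→A, transition), site 8 (A→C, transversion), site 10 (A→G, transition), site 17 (A→T, transversion), site 19 (T→C, transition).
Of the 5 differences, 3 transitions and 2 transversions over 22 sites: P = 3/22 = 0.136364, Q = 2/22 = 0.090909.
d = −0.5·ln(0.636363) − 0.25·ln(0.818182) = −0.5·(-0.451986) − 0.25·(-0.200670) = 0.2762.

0.2762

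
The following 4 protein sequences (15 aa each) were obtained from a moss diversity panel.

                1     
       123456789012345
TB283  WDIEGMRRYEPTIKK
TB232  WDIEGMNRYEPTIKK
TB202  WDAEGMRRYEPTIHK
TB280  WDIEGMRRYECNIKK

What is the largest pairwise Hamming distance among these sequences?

4

Pairwise Hamming distances:
  TB283 vs TB232: 1
  TB283 vs TB202: 2
  TB283 vs TB280: 2
  TB232 vs TB202: 3
  TB232 vs TB280: 3
  TB202 vs TB280: 4
The largest is 4, between TB202 and TB280.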